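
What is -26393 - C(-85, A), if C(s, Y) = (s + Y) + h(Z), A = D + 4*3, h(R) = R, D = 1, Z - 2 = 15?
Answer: -26338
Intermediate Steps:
Z = 17 (Z = 2 + 15 = 17)
A = 13 (A = 1 + 4*3 = 1 + 12 = 13)
C(s, Y) = 17 + Y + s (C(s, Y) = (s + Y) + 17 = (Y + s) + 17 = 17 + Y + s)
-26393 - C(-85, A) = -26393 - (17 + 13 - 85) = -26393 - 1*(-55) = -26393 + 55 = -26338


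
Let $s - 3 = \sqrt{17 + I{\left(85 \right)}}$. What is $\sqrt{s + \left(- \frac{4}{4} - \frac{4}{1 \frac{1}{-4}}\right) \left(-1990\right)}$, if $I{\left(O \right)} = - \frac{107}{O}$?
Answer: $\frac{\sqrt{-215644575 + 85 \sqrt{113730}}}{85} \approx 172.75 i$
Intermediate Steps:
$s = 3 + \frac{\sqrt{113730}}{85}$ ($s = 3 + \sqrt{17 - \frac{107}{85}} = 3 + \sqrt{\frac{1338}{85}} = 3 + \frac{\sqrt{113730}}{85} \approx 6.9675$)
$\sqrt{s + \left(- \frac{4}{4} - \frac{4}{1 \frac{1}{-4}}\right) \left(-1990\right)} = \sqrt{\left(3 + \frac{\sqrt{113730}}{85}\right) + \left(- \frac{4}{4} - \frac{4}{1 \frac{1}{-4}}\right) \left(-1990\right)} = \sqrt{\left(3 + \frac{\sqrt{113730}}{85}\right) + \left(\left(-4\right) \frac{1}{4} - \frac{4}{1 \left(- \frac{1}{4}\right)}\right) \left(-1990\right)} = \sqrt{\left(3 + \frac{\sqrt{113730}}{85}\right) + \left(-1 - \frac{4}{- \frac{1}{4}}\right) \left(-1990\right)} = \sqrt{\left(3 + \frac{\sqrt{113730}}{85}\right) + \left(-1 - -16\right) \left(-1990\right)} = \sqrt{\left(3 + \frac{\sqrt{113730}}{85}\right) + \left(-1 + 16\right) \left(-1990\right)} = \sqrt{\left(3 + \frac{\sqrt{113730}}{85}\right) + 15 \left(-1990\right)} = \sqrt{\left(3 + \frac{\sqrt{113730}}{85}\right) - 29850} = \sqrt{-29847 + \frac{\sqrt{113730}}{85}}$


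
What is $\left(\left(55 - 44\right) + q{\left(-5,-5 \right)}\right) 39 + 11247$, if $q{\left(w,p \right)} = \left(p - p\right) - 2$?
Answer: $11598$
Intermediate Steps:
$q{\left(w,p \right)} = -2$ ($q{\left(w,p \right)} = 0 - 2 = -2$)
$\left(\left(55 - 44\right) + q{\left(-5,-5 \right)}\right) 39 + 11247 = \left(\left(55 - 44\right) - 2\right) 39 + 11247 = \left(11 - 2\right) 39 + 11247 = 9 \cdot 39 + 11247 = 351 + 11247 = 11598$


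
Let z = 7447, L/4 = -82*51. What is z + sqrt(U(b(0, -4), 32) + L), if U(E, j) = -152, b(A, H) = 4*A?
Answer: 7447 + 4*I*sqrt(1055) ≈ 7447.0 + 129.92*I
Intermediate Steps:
L = -16728 (L = 4*(-82*51) = 4*(-4182) = -16728)
z + sqrt(U(b(0, -4), 32) + L) = 7447 + sqrt(-152 - 16728) = 7447 + sqrt(-16880) = 7447 + 4*I*sqrt(1055)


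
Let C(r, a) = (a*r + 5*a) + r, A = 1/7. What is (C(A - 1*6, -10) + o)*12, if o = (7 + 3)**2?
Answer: 8628/7 ≈ 1232.6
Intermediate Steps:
A = 1/7 ≈ 0.14286
o = 100 (o = 10**2 = 100)
C(r, a) = r + 5*a + a*r (C(r, a) = (5*a + a*r) + r = r + 5*a + a*r)
(C(A - 1*6, -10) + o)*12 = (((1/7 - 1*6) + 5*(-10) - 10*(1/7 - 1*6)) + 100)*12 = (((1/7 - 6) - 50 - 10*(1/7 - 6)) + 100)*12 = ((-41/7 - 50 - 10*(-41/7)) + 100)*12 = ((-41/7 - 50 + 410/7) + 100)*12 = (19/7 + 100)*12 = (719/7)*12 = 8628/7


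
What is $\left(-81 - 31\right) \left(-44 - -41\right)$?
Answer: $336$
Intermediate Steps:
$\left(-81 - 31\right) \left(-44 - -41\right) = - 112 \left(-44 + 41\right) = \left(-112\right) \left(-3\right) = 336$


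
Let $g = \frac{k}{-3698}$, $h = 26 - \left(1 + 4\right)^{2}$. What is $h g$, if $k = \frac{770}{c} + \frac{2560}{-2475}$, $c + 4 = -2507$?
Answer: $\frac{92599}{255356145} \approx 0.00036263$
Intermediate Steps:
$c = -2511$ ($c = -4 - 2507 = -2511$)
$k = - \frac{185198}{138105}$ ($k = \frac{770}{-2511} + \frac{2560}{-2475} = 770 \left(- \frac{1}{2511}\right) + 2560 \left(- \frac{1}{2475}\right) = - \frac{770}{2511} - \frac{512}{495} = - \frac{185198}{138105} \approx -1.341$)
$h = 1$ ($h = 26 - 5^{2} = 26 - 25 = 1$)
$g = \frac{92599}{255356145}$ ($g = - \frac{185198}{138105 \left(-3698\right)} = \left(- \frac{185198}{138105}\right) \left(- \frac{1}{3698}\right) = \frac{92599}{255356145} \approx 0.00036263$)
$h g = 1 \cdot \frac{92599}{255356145} = \frac{92599}{255356145}$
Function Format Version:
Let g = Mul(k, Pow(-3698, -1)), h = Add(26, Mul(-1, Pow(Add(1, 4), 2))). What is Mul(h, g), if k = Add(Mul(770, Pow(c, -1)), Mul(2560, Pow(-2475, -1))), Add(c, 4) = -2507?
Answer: Rational(92599, 255356145) ≈ 0.00036263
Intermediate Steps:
c = -2511 (c = Add(-4, -2507) = -2511)
k = Rational(-185198, 138105) (k = Add(Mul(770, Pow(-2511, -1)), Mul(2560, Pow(-2475, -1))) = Add(Mul(770, Rational(-1, 2511)), Mul(2560, Rational(-1, 2475))) = Add(Rational(-770, 2511), Rational(-512, 495)) = Rational(-185198, 138105) ≈ -1.3410)
h = 1 (h = Add(26, Mul(-1, Pow(5, 2))) = Add(26, Mul(-1, 25)) = Add(26, -25) = 1)
g = Rational(92599, 255356145) (g = Mul(Rational(-185198, 138105), Pow(-3698, -1)) = Mul(Rational(-185198, 138105), Rational(-1, 3698)) = Rational(92599, 255356145) ≈ 0.00036263)
Mul(h, g) = Mul(1, Rational(92599, 255356145)) = Rational(92599, 255356145)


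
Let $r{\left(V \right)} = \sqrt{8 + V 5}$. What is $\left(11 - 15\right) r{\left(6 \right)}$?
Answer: $- 4 \sqrt{38} \approx -24.658$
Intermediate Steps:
$r{\left(V \right)} = \sqrt{8 + 5 V}$
$\left(11 - 15\right) r{\left(6 \right)} = \left(11 - 15\right) \sqrt{8 + 5 \cdot 6} = \left(11 - 15\right) \sqrt{8 + 30} = - 4 \sqrt{38}$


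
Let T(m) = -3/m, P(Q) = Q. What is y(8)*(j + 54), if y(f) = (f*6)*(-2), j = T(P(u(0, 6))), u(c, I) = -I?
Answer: -5232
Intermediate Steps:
j = ½ (j = -3/((-1*6)) = -3/(-6) = -3*(-⅙) = ½ ≈ 0.50000)
y(f) = -12*f (y(f) = (6*f)*(-2) = -12*f)
y(8)*(j + 54) = (-12*8)*(½ + 54) = -96*109/2 = -5232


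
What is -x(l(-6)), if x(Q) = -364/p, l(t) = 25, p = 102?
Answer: 182/51 ≈ 3.5686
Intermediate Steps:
x(Q) = -182/51 (x(Q) = -364/102 = -364*1/102 = -182/51)
-x(l(-6)) = -1*(-182/51) = 182/51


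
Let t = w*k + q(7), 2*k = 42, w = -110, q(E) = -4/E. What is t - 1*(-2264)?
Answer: -326/7 ≈ -46.571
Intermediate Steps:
k = 21 (k = (½)*42 = 21)
t = -16174/7 (t = -110*21 - 4/7 = -2310 - 4*⅐ = -2310 - 4/7 = -16174/7 ≈ -2310.6)
t - 1*(-2264) = -16174/7 - 1*(-2264) = -16174/7 + 2264 = -326/7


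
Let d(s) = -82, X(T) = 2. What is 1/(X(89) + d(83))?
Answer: -1/80 ≈ -0.012500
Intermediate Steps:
1/(X(89) + d(83)) = 1/(2 - 82) = 1/(-80) = -1/80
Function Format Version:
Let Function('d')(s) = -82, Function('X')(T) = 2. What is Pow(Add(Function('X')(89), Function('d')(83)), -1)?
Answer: Rational(-1, 80) ≈ -0.012500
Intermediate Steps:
Pow(Add(Function('X')(89), Function('d')(83)), -1) = Pow(Add(2, -82), -1) = Pow(-80, -1) = Rational(-1, 80)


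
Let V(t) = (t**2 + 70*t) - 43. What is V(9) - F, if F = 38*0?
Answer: 668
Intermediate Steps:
F = 0
V(t) = -43 + t**2 + 70*t
V(9) - F = (-43 + 9**2 + 70*9) - 1*0 = (-43 + 81 + 630) + 0 = 668 + 0 = 668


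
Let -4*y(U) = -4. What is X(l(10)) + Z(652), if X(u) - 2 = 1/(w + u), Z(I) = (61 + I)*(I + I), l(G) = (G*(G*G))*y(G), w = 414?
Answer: 1314672157/1414 ≈ 9.2975e+5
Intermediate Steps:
y(U) = 1 (y(U) = -1/4*(-4) = 1)
l(G) = G**3 (l(G) = (G*(G*G))*1 = (G*G**2)*1 = G**3*1 = G**3)
Z(I) = 2*I*(61 + I) (Z(I) = (61 + I)*(2*I) = 2*I*(61 + I))
X(u) = 2 + 1/(414 + u)
X(l(10)) + Z(652) = (829 + 2*10**3)/(414 + 10**3) + 2*652*(61 + 652) = (829 + 2*1000)/(414 + 1000) + 2*652*713 = (829 + 2000)/1414 + 929752 = (1/1414)*2829 + 929752 = 2829/1414 + 929752 = 1314672157/1414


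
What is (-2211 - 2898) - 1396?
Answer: -6505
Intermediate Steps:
(-2211 - 2898) - 1396 = -5109 - 1396 = -6505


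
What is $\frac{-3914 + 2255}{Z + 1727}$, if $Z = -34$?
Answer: $- \frac{1659}{1693} \approx -0.97992$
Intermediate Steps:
$\frac{-3914 + 2255}{Z + 1727} = \frac{-3914 + 2255}{-34 + 1727} = - \frac{1659}{1693}$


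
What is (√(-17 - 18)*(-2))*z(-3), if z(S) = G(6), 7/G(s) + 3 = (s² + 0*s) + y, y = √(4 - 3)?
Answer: -7*I*√35/17 ≈ -2.436*I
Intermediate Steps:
y = 1 (y = √1 = 1)
G(s) = 7/(-2 + s²) (G(s) = 7/(-3 + ((s² + 0*s) + 1)) = 7/(-3 + ((s² + 0) + 1)) = 7/(-3 + (s² + 1)) = 7/(-3 + (1 + s²)) = 7/(-2 + s²))
z(S) = 7/34 (z(S) = 7/(-2 + 6²) = 7/(-2 + 36) = 7/34)
(√(-17 - 18)*(-2))*z(-3) = (√(-17 - 18)*(-2))*(7/34) = (√(-35)*(-2))*(7/34) = ((I*√35)*(-2))*(7/34) = -2*I*√35*(7/34) = -7*I*√35/17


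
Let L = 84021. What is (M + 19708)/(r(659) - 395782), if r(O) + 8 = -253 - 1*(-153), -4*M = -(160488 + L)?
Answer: -323341/1583560 ≈ -0.20419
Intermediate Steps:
M = 244509/4 (M = -(-1)*(160488 + 84021)/4 = -(-1)*244509/4 = -¼*(-244509) = 244509/4 ≈ 61127.)
r(O) = -108 (r(O) = -8 + (-253 - 1*(-153)) = -8 + (-253 + 153) = -8 - 100 = -108)
(M + 19708)/(r(659) - 395782) = (244509/4 + 19708)/(-108 - 395782) = (323341/4)/(-395890) = (323341/4)*(-1/395890) = -323341/1583560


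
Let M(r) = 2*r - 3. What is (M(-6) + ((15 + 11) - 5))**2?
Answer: 36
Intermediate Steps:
M(r) = -3 + 2*r
(M(-6) + ((15 + 11) - 5))**2 = ((-3 + 2*(-6)) + ((15 + 11) - 5))**2 = ((-3 - 12) + (26 - 5))**2 = (-15 + 21)**2 = 6**2 = 36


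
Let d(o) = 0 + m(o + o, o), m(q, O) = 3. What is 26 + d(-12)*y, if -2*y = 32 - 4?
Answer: -16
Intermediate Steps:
y = -14 (y = -(32 - 4)/2 = -1/2*28 = -14)
d(o) = 3 (d(o) = 0 + 3 = 3)
26 + d(-12)*y = 26 + 3*(-14) = 26 - 42 = -16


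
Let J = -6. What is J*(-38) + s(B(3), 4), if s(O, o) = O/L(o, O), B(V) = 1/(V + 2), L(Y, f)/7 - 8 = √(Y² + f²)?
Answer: 1913644/8393 - √401/8393 ≈ 228.00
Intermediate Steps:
L(Y, f) = 56 + 7*√(Y² + f²)
B(V) = 1/(2 + V)
s(O, o) = O/(56 + 7*√(O² + o²)) (s(O, o) = O/(56 + 7*√(o² + O²)) = O/(56 + 7*√(O² + o²)))
J*(-38) + s(B(3), 4) = -6*(-38) + 1/(7*(2 + 3)*(8 + √((1/(2 + 3))² + 4²))) = 228 + (⅐)/(5*(8 + √((1/5)² + 16))) = 228 + (⅐)*(⅕)/(8 + √((⅕)² + 16)) = 228 + (⅐)*(⅕)/(8 + √(1/25 + 16)) = 228 + (⅐)*(⅕)/(8 + √(401/25)) = 228 + (⅐)*(⅕)/(8 + √401/5) = 228 + 1/(35*(8 + √401/5))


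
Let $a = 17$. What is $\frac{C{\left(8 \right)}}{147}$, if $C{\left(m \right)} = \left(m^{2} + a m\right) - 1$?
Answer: $\frac{199}{147} \approx 1.3537$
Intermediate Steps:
$C{\left(m \right)} = -1 + m^{2} + 17 m$ ($C{\left(m \right)} = \left(m^{2} + 17 m\right) - 1 = -1 + m^{2} + 17 m$)
$\frac{C{\left(8 \right)}}{147} = \frac{-1 + 8^{2} + 17 \cdot 8}{147} = \left(-1 + 64 + 136\right) \frac{1}{147} = 199 \cdot \frac{1}{147} = \frac{199}{147}$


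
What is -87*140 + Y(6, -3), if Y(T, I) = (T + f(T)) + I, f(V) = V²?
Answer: -12141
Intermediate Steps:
Y(T, I) = I + T + T² (Y(T, I) = (T + T²) + I = I + T + T²)
-87*140 + Y(6, -3) = -87*140 + (-3 + 6 + 6²) = -12180 + (-3 + 6 + 36) = -12180 + 39 = -12141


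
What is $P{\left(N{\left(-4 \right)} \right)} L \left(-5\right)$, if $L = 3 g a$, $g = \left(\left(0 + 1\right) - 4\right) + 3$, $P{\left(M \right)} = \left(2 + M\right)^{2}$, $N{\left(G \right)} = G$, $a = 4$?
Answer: $0$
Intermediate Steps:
$g = 0$ ($g = \left(1 - 4\right) + 3 = -3 + 3 = 0$)
$L = 0$ ($L = 3 \cdot 0 \cdot 4 = 0 \cdot 4 = 0$)
$P{\left(N{\left(-4 \right)} \right)} L \left(-5\right) = \left(2 - 4\right)^{2} \cdot 0 \left(-5\right) = \left(-2\right)^{2} \cdot 0 \left(-5\right) = 4 \cdot 0 \left(-5\right) = 0 \left(-5\right) = 0$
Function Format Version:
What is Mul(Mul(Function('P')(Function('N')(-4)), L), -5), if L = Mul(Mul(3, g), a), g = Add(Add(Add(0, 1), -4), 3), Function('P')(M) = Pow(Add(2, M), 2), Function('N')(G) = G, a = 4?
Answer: 0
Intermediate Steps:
g = 0 (g = Add(Add(1, -4), 3) = Add(-3, 3) = 0)
L = 0 (L = Mul(Mul(3, 0), 4) = Mul(0, 4) = 0)
Mul(Mul(Function('P')(Function('N')(-4)), L), -5) = Mul(Mul(Pow(Add(2, -4), 2), 0), -5) = Mul(Mul(Pow(-2, 2), 0), -5) = Mul(Mul(4, 0), -5) = Mul(0, -5) = 0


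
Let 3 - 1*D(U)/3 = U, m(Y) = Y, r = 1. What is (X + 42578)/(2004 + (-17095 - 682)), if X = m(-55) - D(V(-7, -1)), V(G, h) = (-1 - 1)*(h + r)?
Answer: -42514/15773 ≈ -2.6954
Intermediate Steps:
V(G, h) = -2 - 2*h (V(G, h) = (-1 - 1)*(h + 1) = -2*(1 + h) = -2 - 2*h)
D(U) = 9 - 3*U
X = -64 (X = -55 - (9 - 3*(-2 - 2*(-1))) = -55 - (9 - 3*(-2 + 2)) = -55 - (9 - 3*0) = -55 - (9 + 0) = -55 - 1*9 = -55 - 9 = -64)
(X + 42578)/(2004 + (-17095 - 682)) = (-64 + 42578)/(2004 + (-17095 - 682)) = 42514/(2004 - 17777) = 42514/(-15773) = 42514*(-1/15773) = -42514/15773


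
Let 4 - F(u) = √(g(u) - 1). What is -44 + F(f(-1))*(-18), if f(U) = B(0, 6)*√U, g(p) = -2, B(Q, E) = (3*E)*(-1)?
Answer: -116 + 18*I*√3 ≈ -116.0 + 31.177*I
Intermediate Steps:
B(Q, E) = -3*E
f(U) = -18*√U (f(U) = (-3*6)*√U = -18*√U)
F(u) = 4 - I*√3 (F(u) = 4 - √(-2 - 1) = 4 - √(-3) = 4 - I*√3)
-44 + F(f(-1))*(-18) = -44 + (4 - I*√3)*(-18) = -44 + (-72 + 18*I*√3) = -116 + 18*I*√3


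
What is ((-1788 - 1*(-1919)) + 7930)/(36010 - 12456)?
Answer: 8061/23554 ≈ 0.34223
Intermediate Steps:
((-1788 - 1*(-1919)) + 7930)/(36010 - 12456) = ((-1788 + 1919) + 7930)/23554 = (131 + 7930)*(1/23554) = 8061*(1/23554) = 8061/23554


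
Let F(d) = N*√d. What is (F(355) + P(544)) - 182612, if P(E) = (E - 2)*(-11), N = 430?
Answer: -188574 + 430*√355 ≈ -1.8047e+5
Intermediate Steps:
P(E) = 22 - 11*E (P(E) = (-2 + E)*(-11) = 22 - 11*E)
F(d) = 430*√d
(F(355) + P(544)) - 182612 = (430*√355 + (22 - 11*544)) - 182612 = (430*√355 + (22 - 5984)) - 182612 = (430*√355 - 5962) - 182612 = (-5962 + 430*√355) - 182612 = -188574 + 430*√355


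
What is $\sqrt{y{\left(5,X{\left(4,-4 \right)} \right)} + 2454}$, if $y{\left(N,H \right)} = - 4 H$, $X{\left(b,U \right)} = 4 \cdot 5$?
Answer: $\sqrt{2374} \approx 48.724$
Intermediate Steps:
$X{\left(b,U \right)} = 20$
$\sqrt{y{\left(5,X{\left(4,-4 \right)} \right)} + 2454} = \sqrt{\left(-4\right) 20 + 2454} = \sqrt{-80 + 2454} = \sqrt{2374}$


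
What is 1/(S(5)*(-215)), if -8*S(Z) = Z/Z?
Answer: 8/215 ≈ 0.037209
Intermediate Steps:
S(Z) = -⅛ (S(Z) = -Z/(8*Z) = -⅛*1 = -⅛)
1/(S(5)*(-215)) = 1/(-⅛*(-215)) = 1/(215/8) = 8/215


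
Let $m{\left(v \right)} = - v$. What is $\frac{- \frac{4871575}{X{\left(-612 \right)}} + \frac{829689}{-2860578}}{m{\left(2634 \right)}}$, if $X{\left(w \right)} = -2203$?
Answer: $- \frac{663509165023}{790432461036} \approx -0.83943$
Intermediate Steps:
$\frac{- \frac{4871575}{X{\left(-612 \right)}} + \frac{829689}{-2860578}}{m{\left(2634 \right)}} = \frac{- \frac{4871575}{-2203} + \frac{829689}{-2860578}}{\left(-1\right) 2634} = \frac{\left(-4871575\right) \left(- \frac{1}{2203}\right) + 829689 \left(- \frac{1}{2860578}\right)}{-2634} = \left(\frac{4871575}{2203} - \frac{39509}{136218}\right) \left(- \frac{1}{2634}\right) = \frac{663509165023}{300088254} \left(- \frac{1}{2634}\right) = - \frac{663509165023}{790432461036}$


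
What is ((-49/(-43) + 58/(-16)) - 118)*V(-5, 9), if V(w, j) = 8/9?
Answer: -41447/387 ≈ -107.10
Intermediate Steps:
V(w, j) = 8/9 (V(w, j) = 8*(⅑) = 8/9)
((-49/(-43) + 58/(-16)) - 118)*V(-5, 9) = ((-49/(-43) + 58/(-16)) - 118)*(8/9) = ((-49*(-1/43) + 58*(-1/16)) - 118)*(8/9) = ((49/43 - 29/8) - 118)*(8/9) = (-855/344 - 118)*(8/9) = -41447/344*8/9 = -41447/387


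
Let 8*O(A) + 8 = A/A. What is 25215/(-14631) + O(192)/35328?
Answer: -2375488859/1378357248 ≈ -1.7234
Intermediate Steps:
O(A) = -7/8 (O(A) = -1 + (A/A)/8 = -1 + (⅛)*1 = -1 + ⅛ = -7/8)
25215/(-14631) + O(192)/35328 = 25215/(-14631) - 7/8/35328 = 25215*(-1/14631) - 7/8*1/35328 = -8405/4877 - 7/282624 = -2375488859/1378357248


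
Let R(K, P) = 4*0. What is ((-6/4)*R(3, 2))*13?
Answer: 0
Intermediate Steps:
R(K, P) = 0
((-6/4)*R(3, 2))*13 = (-6/4*0)*13 = (-6*1/4*0)*13 = -3/2*0*13 = 0*13 = 0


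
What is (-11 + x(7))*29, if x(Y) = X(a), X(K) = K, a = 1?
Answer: -290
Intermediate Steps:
x(Y) = 1
(-11 + x(7))*29 = (-11 + 1)*29 = -10*29 = -290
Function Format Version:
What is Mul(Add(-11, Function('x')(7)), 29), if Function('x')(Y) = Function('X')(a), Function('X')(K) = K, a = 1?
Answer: -290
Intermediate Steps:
Function('x')(Y) = 1
Mul(Add(-11, Function('x')(7)), 29) = Mul(Add(-11, 1), 29) = Mul(-10, 29) = -290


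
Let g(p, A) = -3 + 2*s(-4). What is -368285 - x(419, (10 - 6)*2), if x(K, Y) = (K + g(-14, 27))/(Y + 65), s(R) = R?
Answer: -26885213/73 ≈ -3.6829e+5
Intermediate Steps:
g(p, A) = -11 (g(p, A) = -3 + 2*(-4) = -3 - 8 = -11)
x(K, Y) = (-11 + K)/(65 + Y) (x(K, Y) = (K - 11)/(Y + 65) = (-11 + K)/(65 + Y))
-368285 - x(419, (10 - 6)*2) = -368285 - (-11 + 419)/(65 + (10 - 6)*2) = -368285 - 408/(65 + 4*2) = -368285 - 408/(65 + 8) = -368285 - 408/73 = -26885213/73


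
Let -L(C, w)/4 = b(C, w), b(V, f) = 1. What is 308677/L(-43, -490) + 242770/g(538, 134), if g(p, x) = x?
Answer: -20195819/268 ≈ -75358.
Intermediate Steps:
L(C, w) = -4 (L(C, w) = -4*1 = -4)
308677/L(-43, -490) + 242770/g(538, 134) = 308677/(-4) + 242770/134 = 308677*(-¼) + 242770*(1/134) = -308677/4 + 121385/67 = -20195819/268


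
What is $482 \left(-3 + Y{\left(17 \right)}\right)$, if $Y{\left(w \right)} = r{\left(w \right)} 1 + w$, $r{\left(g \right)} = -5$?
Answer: $4338$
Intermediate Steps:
$Y{\left(w \right)} = -5 + w$ ($Y{\left(w \right)} = \left(-5\right) 1 + w = -5 + w$)
$482 \left(-3 + Y{\left(17 \right)}\right) = 482 \left(-3 + \left(-5 + 17\right)\right) = 482 \left(-3 + 12\right) = 482 \cdot 9 = 4338$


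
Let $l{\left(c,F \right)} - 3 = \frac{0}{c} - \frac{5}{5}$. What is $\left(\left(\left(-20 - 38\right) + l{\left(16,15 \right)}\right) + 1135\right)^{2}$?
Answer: $1164241$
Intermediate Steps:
$l{\left(c,F \right)} = 2$ ($l{\left(c,F \right)} = 3 + \left(\frac{0}{c} - \frac{5}{5}\right) = 3 + \left(0 - 1\right) = 3 - 1 = 2$)
$\left(\left(\left(-20 - 38\right) + l{\left(16,15 \right)}\right) + 1135\right)^{2} = \left(\left(\left(-20 - 38\right) + 2\right) + 1135\right)^{2} = \left(\left(-58 + 2\right) + 1135\right)^{2} = \left(-56 + 1135\right)^{2} = 1079^{2} = 1164241$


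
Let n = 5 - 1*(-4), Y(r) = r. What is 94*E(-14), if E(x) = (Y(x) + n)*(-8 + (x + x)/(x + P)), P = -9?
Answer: 73320/23 ≈ 3187.8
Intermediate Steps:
n = 9 (n = 5 + 4 = 9)
E(x) = (-8 + 2*x/(-9 + x))*(9 + x) (E(x) = (x + 9)*(-8 + (x + x)/(x - 9)) = (9 + x)*(-8 + (2*x)/(-9 + x)) = (9 + x)*(-8 + 2*x/(-9 + x)) = (-8 + 2*x/(-9 + x))*(9 + x))
94*E(-14) = 94*(6*(108 - 1*(-14)² + 3*(-14))/(-9 - 14)) = 94*(6*(108 - 1*196 - 42)/(-23)) = 94*(6*(-1/23)*(108 - 196 - 42)) = 94*(6*(-1/23)*(-130)) = 94*(780/23) = 73320/23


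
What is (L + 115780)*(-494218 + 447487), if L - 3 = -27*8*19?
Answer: -5218871349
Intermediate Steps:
L = -4101 (L = 3 - 27*8*19 = 3 - 216*19 = 3 - 4104 = -4101)
(L + 115780)*(-494218 + 447487) = (-4101 + 115780)*(-494218 + 447487) = 111679*(-46731) = -5218871349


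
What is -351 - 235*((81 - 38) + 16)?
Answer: -14216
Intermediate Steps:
-351 - 235*((81 - 38) + 16) = -351 - 235*(43 + 16) = -351 - 235*59 = -351 - 13865 = -14216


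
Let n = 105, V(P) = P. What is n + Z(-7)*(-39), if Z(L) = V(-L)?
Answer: -168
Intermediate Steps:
Z(L) = -L
n + Z(-7)*(-39) = 105 - 1*(-7)*(-39) = 105 + 7*(-39) = 105 - 273 = -168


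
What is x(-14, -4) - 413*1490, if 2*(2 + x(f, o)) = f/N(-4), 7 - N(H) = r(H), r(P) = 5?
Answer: -1230751/2 ≈ -6.1538e+5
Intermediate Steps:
N(H) = 2 (N(H) = 7 - 1*5 = 7 - 5 = 2)
x(f, o) = -2 + f/4 (x(f, o) = -2 + (f/2)/2 = -2 + f/4)
x(-14, -4) - 413*1490 = (-2 + (¼)*(-14)) - 413*1490 = (-2 - 7/2) - 615370 = -11/2 - 615370 = -1230751/2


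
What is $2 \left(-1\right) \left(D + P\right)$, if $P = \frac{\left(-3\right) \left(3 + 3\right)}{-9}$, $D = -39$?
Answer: $74$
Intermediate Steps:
$P = 2$ ($P = \left(-3\right) 6 \left(- \frac{1}{9}\right) = \left(-18\right) \left(- \frac{1}{9}\right) = 2$)
$2 \left(-1\right) \left(D + P\right) = 2 \left(-1\right) \left(-39 + 2\right) = \left(-2\right) \left(-37\right) = 74$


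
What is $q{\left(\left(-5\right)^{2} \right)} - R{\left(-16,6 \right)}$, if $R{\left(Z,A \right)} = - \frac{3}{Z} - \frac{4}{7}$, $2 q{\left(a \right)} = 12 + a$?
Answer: $\frac{2115}{112} \approx 18.884$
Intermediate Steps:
$q{\left(a \right)} = 6 + \frac{a}{2}$ ($q{\left(a \right)} = \frac{12 + a}{2} = 6 + \frac{a}{2}$)
$R{\left(Z,A \right)} = - \frac{4}{7} - \frac{3}{Z}$ ($R{\left(Z,A \right)} = - \frac{3}{Z} - \frac{4}{7} = - \frac{4}{7} - \frac{3}{Z}$)
$q{\left(\left(-5\right)^{2} \right)} - R{\left(-16,6 \right)} = \left(6 + \frac{\left(-5\right)^{2}}{2}\right) - \left(- \frac{4}{7} - \frac{3}{-16}\right) = \left(6 + \frac{1}{2} \cdot 25\right) - \left(- \frac{4}{7} - - \frac{3}{16}\right) = \left(6 + \frac{25}{2}\right) - \left(- \frac{4}{7} + \frac{3}{16}\right) = \frac{37}{2} - - \frac{43}{112} = \frac{37}{2} + \frac{43}{112} = \frac{2115}{112}$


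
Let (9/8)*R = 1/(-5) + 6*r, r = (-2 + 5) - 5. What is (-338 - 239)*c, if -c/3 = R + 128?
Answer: 3041944/15 ≈ 2.0280e+5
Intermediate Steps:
r = -2 (r = 3 - 5 = -2)
R = -488/45 (R = 8*(1/(-5) + 6*(-2))/9 = 8*(-1/5 - 12)/9 = (8/9)*(-61/5) = -488/45 ≈ -10.844)
c = -5272/15 (c = -3*(-488/45 + 128) = -3*5272/45 = -5272/15 ≈ -351.47)
(-338 - 239)*c = (-338 - 239)*(-5272/15) = -577*(-5272/15) = 3041944/15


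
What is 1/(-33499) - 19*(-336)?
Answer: 213857615/33499 ≈ 6384.0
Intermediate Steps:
1/(-33499) - 19*(-336) = -1/33499 - 1*(-6384) = -1/33499 + 6384 = 213857615/33499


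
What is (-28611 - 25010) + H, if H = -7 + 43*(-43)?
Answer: -55477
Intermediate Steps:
H = -1856 (H = -7 - 1849 = -1856)
(-28611 - 25010) + H = (-28611 - 25010) - 1856 = -53621 - 1856 = -55477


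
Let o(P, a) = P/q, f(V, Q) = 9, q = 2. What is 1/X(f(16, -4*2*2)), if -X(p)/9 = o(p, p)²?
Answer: -4/729 ≈ -0.0054870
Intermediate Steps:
o(P, a) = P/2
X(p) = -9*p²/4
1/X(f(16, -4*2*2)) = 1/(-9/4*9²) = 1/(-9/4*81) = 1/(-729/4) = -4/729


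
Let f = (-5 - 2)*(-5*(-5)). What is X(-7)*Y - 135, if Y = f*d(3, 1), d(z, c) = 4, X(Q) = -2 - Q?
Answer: -3635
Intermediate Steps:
f = -175 (f = -7*25 = -175)
Y = -700 (Y = -175*4 = -700)
X(-7)*Y - 135 = (-2 - 1*(-7))*(-700) - 135 = (-2 + 7)*(-700) - 135 = 5*(-700) - 135 = -3500 - 135 = -3635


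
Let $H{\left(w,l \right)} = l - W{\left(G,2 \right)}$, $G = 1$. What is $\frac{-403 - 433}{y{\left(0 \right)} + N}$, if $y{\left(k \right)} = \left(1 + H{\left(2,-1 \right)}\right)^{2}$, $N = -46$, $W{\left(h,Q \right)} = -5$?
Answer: $\frac{836}{21} \approx 39.81$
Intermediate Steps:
$H{\left(w,l \right)} = 5 + l$ ($H{\left(w,l \right)} = l - -5 = l + 5 = 5 + l$)
$y{\left(k \right)} = 25$ ($y{\left(k \right)} = \left(1 + \left(5 - 1\right)\right)^{2} = \left(1 + 4\right)^{2} = 5^{2} = 25$)
$\frac{-403 - 433}{y{\left(0 \right)} + N} = \frac{-403 - 433}{25 - 46} = - \frac{836}{-21} = \left(-836\right) \left(- \frac{1}{21}\right) = \frac{836}{21}$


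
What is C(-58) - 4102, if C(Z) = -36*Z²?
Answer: -125206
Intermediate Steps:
C(-58) - 4102 = -36*(-58)² - 4102 = -36*3364 - 4102 = -121104 - 4102 = -125206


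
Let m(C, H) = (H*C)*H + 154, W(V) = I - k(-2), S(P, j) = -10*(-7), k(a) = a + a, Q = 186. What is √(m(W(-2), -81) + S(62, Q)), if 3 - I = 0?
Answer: √46151 ≈ 214.83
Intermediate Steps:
I = 3 (I = 3 - 1*0 = 3 + 0 = 3)
k(a) = 2*a
S(P, j) = 70
W(V) = 7 (W(V) = 3 - 2*(-2) = 3 - 1*(-4) = 3 + 4 = 7)
m(C, H) = 154 + C*H² (m(C, H) = (C*H)*H + 154 = C*H² + 154 = 154 + C*H²)
√(m(W(-2), -81) + S(62, Q)) = √((154 + 7*(-81)²) + 70) = √((154 + 7*6561) + 70) = √((154 + 45927) + 70) = √(46081 + 70) = √46151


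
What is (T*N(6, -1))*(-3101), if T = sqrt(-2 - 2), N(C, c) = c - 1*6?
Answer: 43414*I ≈ 43414.0*I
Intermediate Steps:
N(C, c) = -6 + c (N(C, c) = c - 6 = -6 + c)
T = 2*I (T = sqrt(-4) = 2*I ≈ 2.0*I)
(T*N(6, -1))*(-3101) = ((2*I)*(-6 - 1))*(-3101) = ((2*I)*(-7))*(-3101) = -14*I*(-3101) = 43414*I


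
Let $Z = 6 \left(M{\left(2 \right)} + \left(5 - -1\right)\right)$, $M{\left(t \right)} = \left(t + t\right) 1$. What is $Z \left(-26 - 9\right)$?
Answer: $-2100$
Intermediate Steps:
$M{\left(t \right)} = 2 t$ ($M{\left(t \right)} = 2 t 1 = 2 t$)
$Z = 60$ ($Z = 6 \left(2 \cdot 2 + \left(5 - -1\right)\right) = 6 \left(4 + \left(5 + 1\right)\right) = 6 \left(4 + 6\right) = 6 \cdot 10 = 60$)
$Z \left(-26 - 9\right) = 60 \left(-26 - 9\right) = 60 \left(-35\right) = -2100$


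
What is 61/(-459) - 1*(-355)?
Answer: 162884/459 ≈ 354.87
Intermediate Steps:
61/(-459) - 1*(-355) = 61*(-1/459) + 355 = -61/459 + 355 = 162884/459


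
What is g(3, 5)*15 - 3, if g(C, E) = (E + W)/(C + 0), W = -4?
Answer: 2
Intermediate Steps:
g(C, E) = (-4 + E)/C (g(C, E) = (E - 4)/(C + 0) = (-4 + E)/C)
g(3, 5)*15 - 3 = ((-4 + 5)/3)*15 - 3 = ((⅓)*1)*15 - 3 = (⅓)*15 - 3 = 5 - 3 = 2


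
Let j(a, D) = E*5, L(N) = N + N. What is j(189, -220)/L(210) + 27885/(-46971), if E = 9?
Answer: -213289/438396 ≈ -0.48652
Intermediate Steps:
L(N) = 2*N
j(a, D) = 45 (j(a, D) = 9*5 = 45)
j(189, -220)/L(210) + 27885/(-46971) = 45/((2*210)) + 27885/(-46971) = 45/420 + 27885*(-1/46971) = 45*(1/420) - 9295/15657 = 3/28 - 9295/15657 = -213289/438396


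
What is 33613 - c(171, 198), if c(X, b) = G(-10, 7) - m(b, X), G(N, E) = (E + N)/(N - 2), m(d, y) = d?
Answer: 135243/4 ≈ 33811.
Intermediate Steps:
G(N, E) = (E + N)/(-2 + N)
c(X, b) = ¼ - b (c(X, b) = (7 - 10)/(-2 - 10) - b = -3/(-12) - b = -1/12*(-3) - b = ¼ - b)
33613 - c(171, 198) = 33613 - (¼ - 1*198) = 33613 - (¼ - 198) = 33613 - 1*(-791/4) = 33613 + 791/4 = 135243/4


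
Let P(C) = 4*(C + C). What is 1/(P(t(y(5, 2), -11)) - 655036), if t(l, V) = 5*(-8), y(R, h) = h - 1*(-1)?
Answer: -1/655356 ≈ -1.5259e-6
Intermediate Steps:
y(R, h) = 1 + h (y(R, h) = h + 1 = 1 + h)
t(l, V) = -40
P(C) = 8*C (P(C) = 4*(2*C) = 8*C)
1/(P(t(y(5, 2), -11)) - 655036) = 1/(8*(-40) - 655036) = 1/(-320 - 655036) = 1/(-655356) = -1/655356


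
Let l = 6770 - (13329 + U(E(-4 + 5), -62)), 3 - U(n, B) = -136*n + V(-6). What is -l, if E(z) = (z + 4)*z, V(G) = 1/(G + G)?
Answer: 86905/12 ≈ 7242.1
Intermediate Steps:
V(G) = 1/(2*G)
E(z) = z*(4 + z) (E(z) = (4 + z)*z = z*(4 + z))
U(n, B) = 37/12 + 136*n (U(n, B) = 3 - (-136*n + (1/2)/(-6)) = 3 - (-136*n + (1/2)*(-1/6)) = 3 - (-136*n - 1/12) = 3 - (-1/12 - 136*n) = 3 + (1/12 + 136*n) = 37/12 + 136*n)
l = -86905/12 (l = 6770 - (13329 + (37/12 + 136*((-4 + 5)*(4 + (-4 + 5))))) = 6770 - (13329 + (37/12 + 136*(1*(4 + 1)))) = 6770 - (13329 + (37/12 + 136*(1*5))) = 6770 - (13329 + (37/12 + 136*5)) = 6770 - (13329 + (37/12 + 680)) = 6770 - (13329 + 8197/12) = 6770 - 1*168145/12 = 6770 - 168145/12 = -86905/12 ≈ -7242.1)
-l = -1*(-86905/12) = 86905/12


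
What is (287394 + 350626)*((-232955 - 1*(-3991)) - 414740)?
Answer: -410696026080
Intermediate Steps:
(287394 + 350626)*((-232955 - 1*(-3991)) - 414740) = 638020*((-232955 + 3991) - 414740) = 638020*(-228964 - 414740) = 638020*(-643704) = -410696026080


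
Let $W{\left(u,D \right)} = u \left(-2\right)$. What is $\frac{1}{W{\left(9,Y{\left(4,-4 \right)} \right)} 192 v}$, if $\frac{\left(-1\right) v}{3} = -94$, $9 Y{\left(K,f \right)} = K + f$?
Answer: $- \frac{1}{974592} \approx -1.0261 \cdot 10^{-6}$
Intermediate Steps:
$Y{\left(K,f \right)} = \frac{K}{9} + \frac{f}{9}$ ($Y{\left(K,f \right)} = \frac{K + f}{9} = \frac{K}{9} + \frac{f}{9}$)
$W{\left(u,D \right)} = - 2 u$
$v = 282$ ($v = \left(-3\right) \left(-94\right) = 282$)
$\frac{1}{W{\left(9,Y{\left(4,-4 \right)} \right)} 192 v} = \frac{1}{\left(-2\right) 9 \cdot 192 \cdot 282} = \frac{1}{\left(-18\right) 192 \cdot 282} = \frac{1}{\left(-3456\right) 282} = \frac{1}{-974592} = - \frac{1}{974592}$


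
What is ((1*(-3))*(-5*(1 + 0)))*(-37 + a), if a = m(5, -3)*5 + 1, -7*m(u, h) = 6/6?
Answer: -3855/7 ≈ -550.71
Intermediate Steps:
m(u, h) = -⅐ (m(u, h) = -6/(7*6) = -⅐*1 = -⅐)
a = 2/7 (a = -⅐*5 + 1 = -5/7 + 1 = 2/7 ≈ 0.28571)
((1*(-3))*(-5*(1 + 0)))*(-37 + a) = ((1*(-3))*(-5*(1 + 0)))*(-37 + 2/7) = -(-15)*(-257/7) = -3*(-5)*(-257/7) = 15*(-257/7) = -3855/7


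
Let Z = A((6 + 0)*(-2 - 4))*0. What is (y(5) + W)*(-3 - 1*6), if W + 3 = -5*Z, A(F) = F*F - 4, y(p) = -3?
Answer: 54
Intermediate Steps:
A(F) = -4 + F² (A(F) = F² - 4 = -4 + F²)
Z = 0 (Z = (-4 + ((6 + 0)*(-2 - 4))²)*0 = (-4 + (6*(-6))²)*0 = (-4 + (-36)²)*0 = (-4 + 1296)*0 = 1292*0 = 0)
W = -3 (W = -3 - 5*0 = -3 + 0 = -3)
(y(5) + W)*(-3 - 1*6) = (-3 - 3)*(-3 - 1*6) = -6*(-3 - 6) = -6*(-9) = 54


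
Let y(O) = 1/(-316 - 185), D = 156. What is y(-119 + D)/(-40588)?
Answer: 1/20334588 ≈ 4.9177e-8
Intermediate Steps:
y(O) = -1/501 (y(O) = 1/(-501) = -1/501)
y(-119 + D)/(-40588) = -1/501/(-40588) = -1/501*(-1/40588) = 1/20334588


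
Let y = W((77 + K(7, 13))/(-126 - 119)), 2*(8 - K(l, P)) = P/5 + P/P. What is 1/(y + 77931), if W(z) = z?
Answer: 1225/95465059 ≈ 1.2832e-5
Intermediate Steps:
K(l, P) = 15/2 - P/10 (K(l, P) = 8 - (P/5 + P/P)/2 = 8 - (P*(⅕) + 1)/2 = 8 - (P/5 + 1)/2 = 8 - (1 + P/5)/2 = 8 + (-½ - P/10) = 15/2 - P/10)
y = -416/1225 (y = (77 + (15/2 - ⅒*13))/(-126 - 119) = (77 + (15/2 - 13/10))/(-245) = (77 + 31/5)*(-1/245) = (416/5)*(-1/245) = -416/1225 ≈ -0.33959)
1/(y + 77931) = 1/(-416/1225 + 77931) = 1/(95465059/1225) = 1225/95465059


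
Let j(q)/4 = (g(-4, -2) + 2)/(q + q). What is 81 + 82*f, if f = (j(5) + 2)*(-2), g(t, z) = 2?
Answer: -2547/5 ≈ -509.40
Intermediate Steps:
j(q) = 8/q (j(q) = 4*((2 + 2)/(q + q)) = 4*(4/((2*q))) = 4*(4*(1/(2*q))) = 4*(2/q) = 8/q)
f = -36/5 (f = (8/5 + 2)*(-2) = (18/5)*(-2) = -36/5 ≈ -7.2000)
81 + 82*f = 81 + 82*(-36/5) = 81 - 2952/5 = -2547/5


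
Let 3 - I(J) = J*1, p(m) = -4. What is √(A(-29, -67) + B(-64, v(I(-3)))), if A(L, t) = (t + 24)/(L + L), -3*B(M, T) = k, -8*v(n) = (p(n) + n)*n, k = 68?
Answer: I*√663810/174 ≈ 4.6824*I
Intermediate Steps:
I(J) = 3 - J
v(n) = -n*(-4 + n)/8 (v(n) = -(-4 + n)*n/8 = -n*(-4 + n)/8)
B(M, T) = -68/3 (B(M, T) = -⅓*68 = -68/3)
A(L, t) = (24 + t)/(2*L) (A(L, t) = (24 + t)/((2*L)) = (24 + t)*(1/(2*L)) = (24 + t)/(2*L))
√(A(-29, -67) + B(-64, v(I(-3)))) = √((½)*(24 - 67)/(-29) - 68/3) = √((½)*(-1/29)*(-43) - 68/3) = √(43/58 - 68/3) = √(-3815/174) = I*√663810/174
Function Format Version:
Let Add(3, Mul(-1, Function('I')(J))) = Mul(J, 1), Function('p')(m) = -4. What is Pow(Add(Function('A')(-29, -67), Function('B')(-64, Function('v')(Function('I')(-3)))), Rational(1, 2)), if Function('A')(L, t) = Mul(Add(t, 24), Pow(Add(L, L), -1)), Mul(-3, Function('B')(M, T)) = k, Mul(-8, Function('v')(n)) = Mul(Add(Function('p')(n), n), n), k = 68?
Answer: Mul(Rational(1, 174), I, Pow(663810, Rational(1, 2))) ≈ Mul(4.6824, I)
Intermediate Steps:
Function('I')(J) = Add(3, Mul(-1, J)) (Function('I')(J) = Add(3, Mul(-1, Mul(J, 1))) = Add(3, Mul(-1, J)))
Function('v')(n) = Mul(Rational(-1, 8), n, Add(-4, n)) (Function('v')(n) = Mul(Rational(-1, 8), Mul(Add(-4, n), n)) = Mul(Rational(-1, 8), Mul(n, Add(-4, n))) = Mul(Rational(-1, 8), n, Add(-4, n)))
Function('B')(M, T) = Rational(-68, 3) (Function('B')(M, T) = Mul(Rational(-1, 3), 68) = Rational(-68, 3))
Function('A')(L, t) = Mul(Rational(1, 2), Pow(L, -1), Add(24, t)) (Function('A')(L, t) = Mul(Add(24, t), Pow(Mul(2, L), -1)) = Mul(Add(24, t), Mul(Rational(1, 2), Pow(L, -1))) = Mul(Rational(1, 2), Pow(L, -1), Add(24, t)))
Pow(Add(Function('A')(-29, -67), Function('B')(-64, Function('v')(Function('I')(-3)))), Rational(1, 2)) = Pow(Add(Mul(Rational(1, 2), Pow(-29, -1), Add(24, -67)), Rational(-68, 3)), Rational(1, 2)) = Pow(Add(Mul(Rational(1, 2), Rational(-1, 29), -43), Rational(-68, 3)), Rational(1, 2)) = Pow(Add(Rational(43, 58), Rational(-68, 3)), Rational(1, 2)) = Pow(Rational(-3815, 174), Rational(1, 2)) = Mul(Rational(1, 174), I, Pow(663810, Rational(1, 2)))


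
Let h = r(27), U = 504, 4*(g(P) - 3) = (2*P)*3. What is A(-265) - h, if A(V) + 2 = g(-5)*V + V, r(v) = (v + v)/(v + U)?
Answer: 109197/118 ≈ 925.40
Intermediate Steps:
g(P) = 3 + 3*P/2 (g(P) = 3 + ((2*P)*3)/4 = 3 + (6*P)/4 = 3 + 3*P/2)
r(v) = 2*v/(504 + v) (r(v) = (v + v)/(v + 504) = (2*v)/(504 + v) = 2*v/(504 + v))
A(V) = -2 - 7*V/2 (A(V) = -2 + ((3 + (3/2)*(-5))*V + V) = -2 + ((3 - 15/2)*V + V) = -2 + (-9*V/2 + V) = -2 - 7*V/2)
h = 6/59 (h = 2*27/(504 + 27) = 2*27/531 = 2*27*(1/531) = 6/59 ≈ 0.10169)
A(-265) - h = (-2 - 7/2*(-265)) - 1*6/59 = (-2 + 1855/2) - 6/59 = 1851/2 - 6/59 = 109197/118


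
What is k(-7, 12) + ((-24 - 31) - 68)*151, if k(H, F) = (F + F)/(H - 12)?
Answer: -352911/19 ≈ -18574.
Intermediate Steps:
k(H, F) = 2*F/(-12 + H) (k(H, F) = (2*F)/(-12 + H) = 2*F/(-12 + H))
k(-7, 12) + ((-24 - 31) - 68)*151 = 2*12/(-12 - 7) + ((-24 - 31) - 68)*151 = 2*12/(-19) + (-55 - 68)*151 = 2*12*(-1/19) - 123*151 = -24/19 - 18573 = -352911/19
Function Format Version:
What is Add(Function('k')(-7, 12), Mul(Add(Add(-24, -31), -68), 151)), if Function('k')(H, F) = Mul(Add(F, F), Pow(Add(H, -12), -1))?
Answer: Rational(-352911, 19) ≈ -18574.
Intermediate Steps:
Function('k')(H, F) = Mul(2, F, Pow(Add(-12, H), -1)) (Function('k')(H, F) = Mul(Mul(2, F), Pow(Add(-12, H), -1)) = Mul(2, F, Pow(Add(-12, H), -1)))
Add(Function('k')(-7, 12), Mul(Add(Add(-24, -31), -68), 151)) = Add(Mul(2, 12, Pow(Add(-12, -7), -1)), Mul(Add(Add(-24, -31), -68), 151)) = Add(Mul(2, 12, Pow(-19, -1)), Mul(Add(-55, -68), 151)) = Add(Mul(2, 12, Rational(-1, 19)), Mul(-123, 151)) = Add(Rational(-24, 19), -18573) = Rational(-352911, 19)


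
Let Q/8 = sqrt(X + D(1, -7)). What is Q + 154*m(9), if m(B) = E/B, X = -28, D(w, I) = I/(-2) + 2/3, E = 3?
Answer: 154/3 + 4*I*sqrt(858)/3 ≈ 51.333 + 39.056*I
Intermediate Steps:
D(w, I) = 2/3 - I/2 (D(w, I) = I*(-1/2) + 2*(1/3) = -I/2 + 2/3 = 2/3 - I/2)
m(B) = 3/B
Q = 4*I*sqrt(858)/3 (Q = 8*sqrt(-28 + (2/3 - 1/2*(-7))) = 8*sqrt(-28 + (2/3 + 7/2)) = 8*sqrt(-28 + 25/6) = 8*sqrt(-143/6) = 8*(I*sqrt(858)/6) = 4*I*sqrt(858)/3 ≈ 39.056*I)
Q + 154*m(9) = 4*I*sqrt(858)/3 + 154*(3/9) = 4*I*sqrt(858)/3 + 154*(3*(1/9)) = 4*I*sqrt(858)/3 + 154*(1/3) = 4*I*sqrt(858)/3 + 154/3 = 154/3 + 4*I*sqrt(858)/3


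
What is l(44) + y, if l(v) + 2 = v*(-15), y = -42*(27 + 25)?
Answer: -2846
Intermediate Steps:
y = -2184 (y = -42*52 = -2184)
l(v) = -2 - 15*v (l(v) = -2 + v*(-15) = -2 - 15*v)
l(44) + y = (-2 - 15*44) - 2184 = (-2 - 660) - 2184 = -662 - 2184 = -2846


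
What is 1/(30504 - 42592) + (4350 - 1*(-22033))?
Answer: 318917703/12088 ≈ 26383.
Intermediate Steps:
1/(30504 - 42592) + (4350 - 1*(-22033)) = 1/(-12088) + (4350 + 22033) = -1/12088 + 26383 = 318917703/12088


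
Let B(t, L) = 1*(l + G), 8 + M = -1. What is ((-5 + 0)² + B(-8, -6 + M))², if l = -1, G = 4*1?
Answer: 784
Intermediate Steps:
M = -9 (M = -8 - 1 = -9)
G = 4
B(t, L) = 3 (B(t, L) = 1*(-1 + 4) = 1*3 = 3)
((-5 + 0)² + B(-8, -6 + M))² = ((-5 + 0)² + 3)² = ((-5)² + 3)² = (25 + 3)² = 28² = 784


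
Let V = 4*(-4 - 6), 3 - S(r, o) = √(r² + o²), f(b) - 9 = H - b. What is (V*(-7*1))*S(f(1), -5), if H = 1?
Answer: 840 - 280*√106 ≈ -2042.8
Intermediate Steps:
f(b) = 10 - b (f(b) = 9 + (1 - b) = 10 - b)
S(r, o) = 3 - √(o² + r²) (S(r, o) = 3 - √(r² + o²) = 3 - √(o² + r²))
V = -40 (V = 4*(-10) = -40)
(V*(-7*1))*S(f(1), -5) = (-(-280))*(3 - √((-5)² + (10 - 1*1)²)) = (-40*(-7))*(3 - √(25 + (10 - 1)²)) = 280*(3 - √(25 + 9²)) = 280*(3 - √(25 + 81)) = 280*(3 - √106) = 840 - 280*√106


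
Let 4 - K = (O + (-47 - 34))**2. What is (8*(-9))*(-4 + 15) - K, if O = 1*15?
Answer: 3560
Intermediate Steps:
O = 15
K = -4352 (K = 4 - (15 + (-47 - 34))**2 = 4 - (15 - 81)**2 = 4 - 1*(-66)**2 = 4 - 1*4356 = 4 - 4356 = -4352)
(8*(-9))*(-4 + 15) - K = (8*(-9))*(-4 + 15) - 1*(-4352) = -72*11 + 4352 = -792 + 4352 = 3560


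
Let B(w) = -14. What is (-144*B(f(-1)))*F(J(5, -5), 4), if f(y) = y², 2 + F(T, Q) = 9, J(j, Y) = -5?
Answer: 14112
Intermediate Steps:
F(T, Q) = 7 (F(T, Q) = -2 + 9 = 7)
(-144*B(f(-1)))*F(J(5, -5), 4) = -144*(-14)*7 = 2016*7 = 14112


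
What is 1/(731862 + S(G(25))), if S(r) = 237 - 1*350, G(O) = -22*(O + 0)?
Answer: 1/731749 ≈ 1.3666e-6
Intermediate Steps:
G(O) = -22*O
S(r) = -113 (S(r) = 237 - 350 = -113)
1/(731862 + S(G(25))) = 1/(731862 - 113) = 1/731749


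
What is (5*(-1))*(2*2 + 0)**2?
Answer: -80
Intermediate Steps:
(5*(-1))*(2*2 + 0)**2 = -5*(4 + 0)**2 = -5*4**2 = -5*16 = -80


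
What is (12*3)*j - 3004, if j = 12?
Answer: -2572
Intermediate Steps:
(12*3)*j - 3004 = (12*3)*12 - 3004 = 36*12 - 3004 = 432 - 3004 = -2572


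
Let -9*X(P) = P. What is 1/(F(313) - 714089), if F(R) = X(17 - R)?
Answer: -9/6426505 ≈ -1.4005e-6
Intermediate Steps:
X(P) = -P/9
F(R) = -17/9 + R/9 (F(R) = -(17 - R)/9 = -17/9 + R/9)
1/(F(313) - 714089) = 1/((-17/9 + (1/9)*313) - 714089) = 1/((-17/9 + 313/9) - 714089) = 1/(296/9 - 714089) = 1/(-6426505/9) = -9/6426505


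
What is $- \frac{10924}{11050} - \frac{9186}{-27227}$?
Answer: $- \frac{97961224}{150429175} \approx -0.65121$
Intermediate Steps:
$- \frac{10924}{11050} - \frac{9186}{-27227} = \left(-10924\right) \frac{1}{11050} - - \frac{9186}{27227} = - \frac{5462}{5525} + \frac{9186}{27227} = - \frac{97961224}{150429175}$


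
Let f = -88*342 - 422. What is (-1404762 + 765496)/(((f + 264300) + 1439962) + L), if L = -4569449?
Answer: 639266/2895705 ≈ 0.22076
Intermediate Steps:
f = -30518 (f = -30096 - 422 = -30518)
(-1404762 + 765496)/(((f + 264300) + 1439962) + L) = (-1404762 + 765496)/(((-30518 + 264300) + 1439962) - 4569449) = -639266/((233782 + 1439962) - 4569449) = -639266/(1673744 - 4569449) = -639266/(-2895705) = -639266*(-1/2895705) = 639266/2895705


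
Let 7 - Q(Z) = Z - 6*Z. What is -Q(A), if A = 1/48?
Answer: -341/48 ≈ -7.1042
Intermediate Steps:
A = 1/48 ≈ 0.020833
Q(Z) = 7 + 5*Z (Q(Z) = 7 - (Z - 6*Z) = 7 - (-5)*Z = 7 + 5*Z)
-Q(A) = -(7 + 5*(1/48)) = -(7 + 5/48) = -1*341/48 = -341/48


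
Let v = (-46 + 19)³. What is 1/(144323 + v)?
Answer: 1/124640 ≈ 8.0231e-6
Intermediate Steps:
v = -19683 (v = (-27)³ = -19683)
1/(144323 + v) = 1/(144323 - 19683) = 1/124640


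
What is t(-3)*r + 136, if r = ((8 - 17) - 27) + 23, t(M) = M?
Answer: 175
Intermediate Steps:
r = -13 (r = (-9 - 27) + 23 = -36 + 23 = -13)
t(-3)*r + 136 = -3*(-13) + 136 = 39 + 136 = 175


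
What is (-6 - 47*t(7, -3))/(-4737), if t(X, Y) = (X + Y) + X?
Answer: 523/4737 ≈ 0.11041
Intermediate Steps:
t(X, Y) = Y + 2*X
(-6 - 47*t(7, -3))/(-4737) = (-6 - 47*(-3 + 2*7))/(-4737) = (-6 - 47*(-3 + 14))*(-1/4737) = (-6 - 47*11)*(-1/4737) = (-6 - 517)*(-1/4737) = -523*(-1/4737) = 523/4737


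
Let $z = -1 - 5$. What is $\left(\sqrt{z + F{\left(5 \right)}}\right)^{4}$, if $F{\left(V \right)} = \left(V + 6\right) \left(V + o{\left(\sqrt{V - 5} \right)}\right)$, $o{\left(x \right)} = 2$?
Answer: $5041$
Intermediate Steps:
$F{\left(V \right)} = \left(2 + V\right) \left(6 + V\right)$ ($F{\left(V \right)} = \left(V + 6\right) \left(V + 2\right) = \left(6 + V\right) \left(2 + V\right) = \left(2 + V\right) \left(6 + V\right)$)
$z = -6$
$\left(\sqrt{z + F{\left(5 \right)}}\right)^{4} = \left(\sqrt{-6 + \left(12 + 5^{2} + 8 \cdot 5\right)}\right)^{4} = \left(\sqrt{-6 + \left(12 + 25 + 40\right)}\right)^{4} = \left(\sqrt{-6 + 77}\right)^{4} = \left(\sqrt{71}\right)^{4} = 5041$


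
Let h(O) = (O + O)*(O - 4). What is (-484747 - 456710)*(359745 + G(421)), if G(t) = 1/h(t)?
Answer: -39638950479760489/117038 ≈ -3.3868e+11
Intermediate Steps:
h(O) = 2*O*(-4 + O) (h(O) = (2*O)*(-4 + O) = 2*O*(-4 + O))
G(t) = 1/(2*t*(-4 + t))
(-484747 - 456710)*(359745 + G(421)) = (-484747 - 456710)*(359745 + (½)/(421*(-4 + 421))) = -941457*(359745 + (½)*(1/421)/417) = -941457*(359745 + (½)*(1/421)*(1/417)) = -941457*(359745 + 1/351114) = -941457*126311505931/351114 = -39638950479760489/117038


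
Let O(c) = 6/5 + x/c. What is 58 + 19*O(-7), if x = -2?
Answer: 3018/35 ≈ 86.229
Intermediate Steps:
O(c) = 6/5 - 2/c
58 + 19*O(-7) = 58 + 19*(6/5 - 2/(-7)) = 58 + 19*(6/5 - 2*(-⅐)) = 58 + 19*(6/5 + 2/7) = 58 + 19*(52/35) = 58 + 988/35 = 3018/35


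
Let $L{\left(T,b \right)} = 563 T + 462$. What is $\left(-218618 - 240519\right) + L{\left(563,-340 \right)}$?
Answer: $-141706$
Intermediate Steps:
$L{\left(T,b \right)} = 462 + 563 T$
$\left(-218618 - 240519\right) + L{\left(563,-340 \right)} = \left(-218618 - 240519\right) + \left(462 + 563 \cdot 563\right) = -459137 + \left(462 + 316969\right) = -459137 + 317431 = -141706$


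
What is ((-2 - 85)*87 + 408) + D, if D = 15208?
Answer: 8047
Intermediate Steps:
((-2 - 85)*87 + 408) + D = ((-2 - 85)*87 + 408) + 15208 = (-87*87 + 408) + 15208 = (-7569 + 408) + 15208 = -7161 + 15208 = 8047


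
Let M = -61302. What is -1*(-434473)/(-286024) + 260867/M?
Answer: -50624143327/8766921624 ≈ -5.7745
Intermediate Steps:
-1*(-434473)/(-286024) + 260867/M = -1*(-434473)/(-286024) + 260867/(-61302) = 434473*(-1/286024) + 260867*(-1/61302) = -434473/286024 - 260867/61302 = -50624143327/8766921624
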